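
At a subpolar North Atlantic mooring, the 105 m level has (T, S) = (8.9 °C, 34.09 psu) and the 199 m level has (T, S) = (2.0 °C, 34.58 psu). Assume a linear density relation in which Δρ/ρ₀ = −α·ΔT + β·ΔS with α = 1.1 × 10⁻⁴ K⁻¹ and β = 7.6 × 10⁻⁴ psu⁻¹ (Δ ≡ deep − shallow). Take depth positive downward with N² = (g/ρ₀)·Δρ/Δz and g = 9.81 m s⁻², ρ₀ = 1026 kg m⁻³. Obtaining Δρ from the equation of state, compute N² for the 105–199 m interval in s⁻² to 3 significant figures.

1.18 × 10⁻⁴ s⁻²

ΔT = -6.9 K, ΔS = +0.49 psu (deep − shallow).
Δρ/ρ₀ = −αΔT + βΔS = 7.59 × 10⁻⁴ + 3.724 × 10⁻⁴ = 1.1314 × 10⁻³, so Δρ ≈ 1.161 kg m⁻³.
N² = (g/ρ₀)·Δρ/Δz = g·(Δρ/ρ₀)/Δz = 9.81 × 1.1314 × 10⁻³ / 94 = 1.1807 × 10⁻⁴ s⁻² ≈ 1.18 × 10⁻⁴ s⁻².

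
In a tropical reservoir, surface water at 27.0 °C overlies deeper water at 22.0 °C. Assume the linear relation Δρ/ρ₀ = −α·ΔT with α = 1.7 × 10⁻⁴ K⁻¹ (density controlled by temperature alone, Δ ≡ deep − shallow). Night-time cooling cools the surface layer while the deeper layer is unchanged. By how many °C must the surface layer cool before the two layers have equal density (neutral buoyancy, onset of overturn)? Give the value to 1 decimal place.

With temperature the only control, equal density requires T_surf′ = T_deep.
T_surf′ = 22.0 °C.
Cooling required: 27.0 − 22.0 = 5.0 °C.

5.0 °C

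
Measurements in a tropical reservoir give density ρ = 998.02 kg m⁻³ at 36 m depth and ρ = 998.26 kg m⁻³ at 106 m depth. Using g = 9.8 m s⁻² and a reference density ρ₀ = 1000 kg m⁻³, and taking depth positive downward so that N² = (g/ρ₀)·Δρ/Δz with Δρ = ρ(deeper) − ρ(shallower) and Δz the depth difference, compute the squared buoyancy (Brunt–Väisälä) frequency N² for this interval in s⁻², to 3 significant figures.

3.36 × 10⁻⁵ s⁻²

Δρ = 998.26 − 998.02 = 0.24 kg m⁻³ over Δz = 106 − 36 = 70 m.
N² = (9.8/1000) × (0.24/70) = 3.3600 × 10⁻⁵ s⁻² ≈ 3.36 × 10⁻⁵ s⁻².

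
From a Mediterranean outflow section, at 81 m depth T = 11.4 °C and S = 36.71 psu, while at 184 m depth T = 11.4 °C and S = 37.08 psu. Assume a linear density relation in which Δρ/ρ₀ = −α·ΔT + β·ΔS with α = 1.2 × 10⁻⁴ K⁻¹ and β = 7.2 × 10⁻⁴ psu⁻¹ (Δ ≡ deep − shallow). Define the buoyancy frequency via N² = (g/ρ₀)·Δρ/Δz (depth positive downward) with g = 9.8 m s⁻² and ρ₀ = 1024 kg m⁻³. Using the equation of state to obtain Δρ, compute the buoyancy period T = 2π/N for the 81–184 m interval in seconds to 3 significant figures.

ΔT = +0.0 K, ΔS = +0.37 psu (deep − shallow).
Δρ/ρ₀ = −αΔT + βΔS = 0 + 2.664 × 10⁻⁴ = 2.664 × 10⁻⁴, so Δρ ≈ 0.2728 kg m⁻³.
N² = (g/ρ₀)·Δρ/Δz = g·(Δρ/ρ₀)/Δz = 9.8 × 2.664 × 10⁻⁴ / 103 = 2.5347 × 10⁻⁵ s⁻².
N = √(2.5347 × 10⁻⁵) = 5.0346 × 10⁻³ rad s⁻¹ → T = 2π/N = 1.2480 × 10³ s ≈ 1.25 × 10³ s.

1.25 × 10³ s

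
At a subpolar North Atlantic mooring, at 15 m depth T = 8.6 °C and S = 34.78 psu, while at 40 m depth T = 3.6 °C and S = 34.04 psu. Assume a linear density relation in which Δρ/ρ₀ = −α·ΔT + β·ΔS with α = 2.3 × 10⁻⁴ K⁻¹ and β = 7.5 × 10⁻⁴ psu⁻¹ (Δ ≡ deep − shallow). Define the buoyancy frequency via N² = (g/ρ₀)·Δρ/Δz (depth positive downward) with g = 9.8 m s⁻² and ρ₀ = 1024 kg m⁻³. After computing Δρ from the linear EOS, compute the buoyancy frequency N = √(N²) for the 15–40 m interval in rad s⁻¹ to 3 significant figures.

0.0153 rad s⁻¹

ΔT = -5.0 K, ΔS = -0.74 psu (deep − shallow).
Δρ/ρ₀ = −αΔT + βΔS = 1.15 × 10⁻³ − 5.55 × 10⁻⁴ = 5.95 × 10⁻⁴, so Δρ ≈ 0.6093 kg m⁻³.
N² = (g/ρ₀)·Δρ/Δz = g·(Δρ/ρ₀)/Δz = 9.8 × 5.95 × 10⁻⁴ / 25 = 2.3324 × 10⁻⁴ s⁻².
N = √(2.3324 × 10⁻⁴) = 0.015272 rad s⁻¹ ≈ 0.0153 rad s⁻¹.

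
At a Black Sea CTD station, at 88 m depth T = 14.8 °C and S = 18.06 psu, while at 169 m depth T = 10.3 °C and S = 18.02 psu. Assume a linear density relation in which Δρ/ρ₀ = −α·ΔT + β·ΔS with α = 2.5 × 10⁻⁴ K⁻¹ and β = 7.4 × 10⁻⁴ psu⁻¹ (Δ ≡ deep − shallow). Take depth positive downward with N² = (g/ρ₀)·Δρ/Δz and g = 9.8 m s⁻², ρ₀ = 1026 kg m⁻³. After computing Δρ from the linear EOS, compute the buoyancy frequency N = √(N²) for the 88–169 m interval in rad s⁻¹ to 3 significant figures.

0.0115 rad s⁻¹

ΔT = -4.5 K, ΔS = -0.04 psu (deep − shallow).
Δρ/ρ₀ = −αΔT + βΔS = 1.125 × 10⁻³ − 2.96 × 10⁻⁵ = 1.0954 × 10⁻³, so Δρ ≈ 1.124 kg m⁻³.
N² = (g/ρ₀)·Δρ/Δz = g·(Δρ/ρ₀)/Δz = 9.8 × 1.0954 × 10⁻³ / 81 = 1.3253 × 10⁻⁴ s⁻².
N = √(1.3253 × 10⁻⁴) = 0.011512 rad s⁻¹ ≈ 0.0115 rad s⁻¹.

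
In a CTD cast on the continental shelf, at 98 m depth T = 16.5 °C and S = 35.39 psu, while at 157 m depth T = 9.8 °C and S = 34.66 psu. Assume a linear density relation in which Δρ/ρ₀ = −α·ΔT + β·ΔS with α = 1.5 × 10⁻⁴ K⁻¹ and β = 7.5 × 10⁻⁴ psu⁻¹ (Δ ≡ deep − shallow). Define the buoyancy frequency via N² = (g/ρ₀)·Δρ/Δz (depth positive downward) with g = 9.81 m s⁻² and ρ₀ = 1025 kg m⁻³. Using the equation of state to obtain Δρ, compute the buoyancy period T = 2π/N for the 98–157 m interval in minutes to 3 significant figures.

12.0 min

ΔT = -6.7 K, ΔS = -0.73 psu (deep − shallow).
Δρ/ρ₀ = −αΔT + βΔS = 1.005 × 10⁻³ − 5.475 × 10⁻⁴ = 4.575 × 10⁻⁴, so Δρ ≈ 0.4689 kg m⁻³.
N² = (g/ρ₀)·Δρ/Δz = g·(Δρ/ρ₀)/Δz = 9.81 × 4.575 × 10⁻⁴ / 59 = 7.6069 × 10⁻⁵ s⁻².
N = √(7.6069 × 10⁻⁵) = 8.7218 × 10⁻³ rad s⁻¹ → T = 2π/N = 720.40 s = 12.007 min ≈ 12.0 min.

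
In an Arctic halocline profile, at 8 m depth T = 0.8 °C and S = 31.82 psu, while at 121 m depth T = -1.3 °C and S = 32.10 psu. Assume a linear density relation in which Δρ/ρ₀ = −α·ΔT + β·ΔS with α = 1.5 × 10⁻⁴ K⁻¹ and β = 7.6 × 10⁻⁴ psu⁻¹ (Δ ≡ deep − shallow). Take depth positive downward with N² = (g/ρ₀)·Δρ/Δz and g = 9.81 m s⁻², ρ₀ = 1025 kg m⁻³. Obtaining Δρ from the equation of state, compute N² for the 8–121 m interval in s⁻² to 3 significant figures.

4.58 × 10⁻⁵ s⁻²

ΔT = -2.1 K, ΔS = +0.28 psu (deep − shallow).
Δρ/ρ₀ = −αΔT + βΔS = 3.15 × 10⁻⁴ + 2.128 × 10⁻⁴ = 5.278 × 10⁻⁴, so Δρ ≈ 0.5410 kg m⁻³.
N² = (g/ρ₀)·Δρ/Δz = g·(Δρ/ρ₀)/Δz = 9.81 × 5.278 × 10⁻⁴ / 113 = 4.5821 × 10⁻⁵ s⁻² ≈ 4.58 × 10⁻⁵ s⁻².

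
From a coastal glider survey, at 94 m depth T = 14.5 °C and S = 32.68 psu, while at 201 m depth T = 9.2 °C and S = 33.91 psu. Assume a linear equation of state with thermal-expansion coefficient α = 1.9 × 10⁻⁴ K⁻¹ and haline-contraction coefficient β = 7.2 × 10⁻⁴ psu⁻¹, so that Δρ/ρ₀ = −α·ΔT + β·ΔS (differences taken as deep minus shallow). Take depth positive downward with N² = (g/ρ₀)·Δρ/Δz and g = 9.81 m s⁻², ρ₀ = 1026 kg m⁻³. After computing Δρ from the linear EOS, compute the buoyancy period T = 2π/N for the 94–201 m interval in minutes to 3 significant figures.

7.95 min

ΔT = -5.3 K, ΔS = +1.23 psu (deep − shallow).
Δρ/ρ₀ = −αΔT + βΔS = 1.007 × 10⁻³ + 8.856 × 10⁻⁴ = 1.8926 × 10⁻³, so Δρ ≈ 1.942 kg m⁻³.
N² = (g/ρ₀)·Δρ/Δz = g·(Δρ/ρ₀)/Δz = 9.81 × 1.8926 × 10⁻³ / 107 = 1.7352 × 10⁻⁴ s⁻².
N = √(1.7352 × 10⁻⁴) = 0.013173 rad s⁻¹ → T = 2π/N = 476.97 s = 7.9495 min ≈ 7.95 min.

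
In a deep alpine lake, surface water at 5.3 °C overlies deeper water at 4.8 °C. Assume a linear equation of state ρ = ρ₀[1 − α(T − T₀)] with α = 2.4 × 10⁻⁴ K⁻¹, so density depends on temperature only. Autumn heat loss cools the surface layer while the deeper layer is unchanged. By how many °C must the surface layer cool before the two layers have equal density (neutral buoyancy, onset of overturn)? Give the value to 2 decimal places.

0.50 °C

With temperature the only control, equal density requires T_surf′ = T_deep.
T_surf′ = 4.8 °C.
Cooling required: 5.3 − 4.8 = 0.50 °C.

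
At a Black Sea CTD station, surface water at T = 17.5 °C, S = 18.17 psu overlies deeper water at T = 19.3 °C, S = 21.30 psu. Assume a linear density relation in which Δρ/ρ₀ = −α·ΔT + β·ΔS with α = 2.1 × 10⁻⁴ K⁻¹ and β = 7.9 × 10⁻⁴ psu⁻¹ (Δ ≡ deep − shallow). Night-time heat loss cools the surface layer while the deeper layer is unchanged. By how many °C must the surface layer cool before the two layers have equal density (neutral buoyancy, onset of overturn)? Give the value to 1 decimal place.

10.0 °C

Neutral buoyancy requires Δρ = 0, i.e. −α(T_deep − T_surf′) + β(S_deep − S_surf) = 0.
T_surf′ = T_deep − (β/α)·ΔS = 19.3 − (7.9 × 10⁻⁴/2.1 × 10⁻⁴)·(+3.13) = 7.525 °C.
Cooling required: 17.5 − (7.525) = 9.975 °C.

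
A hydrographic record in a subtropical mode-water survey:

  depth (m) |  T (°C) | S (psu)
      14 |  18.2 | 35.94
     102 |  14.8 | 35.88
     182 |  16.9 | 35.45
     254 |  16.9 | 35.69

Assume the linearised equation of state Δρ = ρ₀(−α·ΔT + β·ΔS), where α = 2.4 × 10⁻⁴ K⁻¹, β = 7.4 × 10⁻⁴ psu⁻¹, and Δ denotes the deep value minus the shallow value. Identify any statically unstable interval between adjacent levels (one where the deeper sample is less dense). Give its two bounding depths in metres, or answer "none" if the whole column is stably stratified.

102–182 m

Evaluate Δρ/ρ₀ = −αΔT + βΔS across each adjacent pair:
  14–102 m: −αΔT+βΔS = −(2.4 × 10⁻⁴)(-3.4)+(7.4 × 10⁻⁴)(-0.06) = 7.7 × 10⁻⁴ → stable
  102–182 m: −αΔT+βΔS = −(2.4 × 10⁻⁴)(+2.1)+(7.4 × 10⁻⁴)(-0.43) = -8.2 × 10⁻⁴ → UNSTABLE
  182–254 m: −αΔT+βΔS = −(2.4 × 10⁻⁴)(+0.0)+(7.4 × 10⁻⁴)(+0.24) = 1.8 × 10⁻⁴ → stable
The 102–182 m interval has Δρ < 0: lighter water underlies denser water.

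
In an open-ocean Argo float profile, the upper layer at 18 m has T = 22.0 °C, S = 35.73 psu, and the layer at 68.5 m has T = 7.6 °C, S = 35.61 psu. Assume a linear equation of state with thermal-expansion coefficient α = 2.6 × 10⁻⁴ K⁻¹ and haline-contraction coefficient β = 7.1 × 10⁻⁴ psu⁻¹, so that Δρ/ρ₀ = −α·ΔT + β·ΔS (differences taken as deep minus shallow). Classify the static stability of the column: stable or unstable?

stable

ΔT = 7.6 − 22.0 = -14.4 K and ΔS = 35.61 − 35.73 = -0.12 psu (deep − shallow).
−αΔT = 3.744 × 10⁻³; βΔS = -8.52 × 10⁻⁵; sum Δρ/ρ₀ = 3.6588 × 10⁻³.
Δρ/ρ₀ > 0, so Δρ > 0: deeper water is denser → statically stable.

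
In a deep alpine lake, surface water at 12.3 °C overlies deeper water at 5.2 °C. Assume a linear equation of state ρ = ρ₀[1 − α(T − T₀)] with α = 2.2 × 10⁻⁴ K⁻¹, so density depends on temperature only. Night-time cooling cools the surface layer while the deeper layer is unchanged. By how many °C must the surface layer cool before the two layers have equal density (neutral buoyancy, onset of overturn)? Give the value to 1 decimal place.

7.1 °C

With temperature the only control, equal density requires T_surf′ = T_deep.
T_surf′ = 5.2 °C.
Cooling required: 12.3 − 5.2 = 7.1 °C.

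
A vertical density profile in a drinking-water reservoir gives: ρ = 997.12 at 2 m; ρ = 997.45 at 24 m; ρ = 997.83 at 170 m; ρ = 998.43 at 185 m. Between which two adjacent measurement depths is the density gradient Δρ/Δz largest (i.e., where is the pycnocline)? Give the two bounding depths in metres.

Compute the density gradient over each adjacent pair:
  2–24 m: Δρ/Δz = 0.33/22 = 0.015 kg m⁻⁴
  24–170 m: Δρ/Δz = 0.38/146 = 2.6 × 10⁻³ kg m⁻⁴
  170–185 m: Δρ/Δz = 0.60/15 = 0.040 kg m⁻⁴
The largest gradient is in the 170–185 m interval — the pycnocline.

170–185 m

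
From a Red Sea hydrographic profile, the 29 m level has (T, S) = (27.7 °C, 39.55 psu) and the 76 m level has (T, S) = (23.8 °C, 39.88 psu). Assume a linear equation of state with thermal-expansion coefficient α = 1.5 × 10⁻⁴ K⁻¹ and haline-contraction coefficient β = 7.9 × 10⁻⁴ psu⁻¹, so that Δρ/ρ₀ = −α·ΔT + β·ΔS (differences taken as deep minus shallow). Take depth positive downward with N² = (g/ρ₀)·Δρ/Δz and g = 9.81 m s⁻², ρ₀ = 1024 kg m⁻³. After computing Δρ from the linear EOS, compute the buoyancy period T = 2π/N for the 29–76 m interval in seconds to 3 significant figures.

ΔT = -3.9 K, ΔS = +0.33 psu (deep − shallow).
Δρ/ρ₀ = −αΔT + βΔS = 5.85 × 10⁻⁴ + 2.607 × 10⁻⁴ = 8.457 × 10⁻⁴, so Δρ ≈ 0.8660 kg m⁻³.
N² = (g/ρ₀)·Δρ/Δz = g·(Δρ/ρ₀)/Δz = 9.81 × 8.457 × 10⁻⁴ / 47 = 1.7652 × 10⁻⁴ s⁻².
N = √(1.7652 × 10⁻⁴) = 0.013286 rad s⁻¹ → T = 2π/N = 472.92 s ≈ 473 s.

473 s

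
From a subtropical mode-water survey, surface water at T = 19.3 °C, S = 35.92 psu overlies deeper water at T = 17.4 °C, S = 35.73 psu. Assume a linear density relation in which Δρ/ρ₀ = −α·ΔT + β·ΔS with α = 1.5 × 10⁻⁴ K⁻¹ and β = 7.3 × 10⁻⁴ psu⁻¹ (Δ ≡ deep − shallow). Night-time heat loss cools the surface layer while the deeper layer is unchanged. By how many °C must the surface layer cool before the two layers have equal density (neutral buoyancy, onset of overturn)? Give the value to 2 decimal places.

0.98 °C

Neutral buoyancy requires Δρ = 0, i.e. −α(T_deep − T_surf′) + β(S_deep − S_surf) = 0.
T_surf′ = T_deep − (β/α)·ΔS = 17.4 − (7.3 × 10⁻⁴/1.5 × 10⁻⁴)·(-0.19) = 18.3247 °C.
Cooling required: 19.3 − (18.3247) = 0.9753 °C.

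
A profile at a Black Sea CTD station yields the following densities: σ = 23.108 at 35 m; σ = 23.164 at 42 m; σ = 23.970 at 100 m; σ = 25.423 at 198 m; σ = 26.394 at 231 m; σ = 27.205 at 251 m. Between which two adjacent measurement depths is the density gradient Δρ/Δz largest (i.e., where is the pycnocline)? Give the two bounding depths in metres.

Compute the density gradient over each adjacent pair:
  35–42 m: Δρ/Δz = 0.056/7 = 8.0 × 10⁻³ kg m⁻⁴
  42–100 m: Δρ/Δz = 0.806/58 = 0.014 kg m⁻⁴
  100–198 m: Δρ/Δz = 1.453/98 = 0.015 kg m⁻⁴
  198–231 m: Δρ/Δz = 0.971/33 = 0.029 kg m⁻⁴
  231–251 m: Δρ/Δz = 0.811/20 = 0.041 kg m⁻⁴
The largest gradient is in the 231–251 m interval — the pycnocline.

231–251 m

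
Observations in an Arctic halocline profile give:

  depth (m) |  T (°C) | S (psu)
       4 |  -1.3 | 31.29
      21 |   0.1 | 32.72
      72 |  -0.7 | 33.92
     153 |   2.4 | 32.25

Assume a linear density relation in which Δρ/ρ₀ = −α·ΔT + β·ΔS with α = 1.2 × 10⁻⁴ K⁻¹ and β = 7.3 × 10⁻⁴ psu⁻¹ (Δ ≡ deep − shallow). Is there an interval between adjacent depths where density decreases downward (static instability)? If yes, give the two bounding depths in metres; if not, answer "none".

Evaluate Δρ/ρ₀ = −αΔT + βΔS across each adjacent pair:
  4–21 m: −αΔT+βΔS = −(1.2 × 10⁻⁴)(+1.4)+(7.3 × 10⁻⁴)(+1.43) = 8.8 × 10⁻⁴ → stable
  21–72 m: −αΔT+βΔS = −(1.2 × 10⁻⁴)(-0.8)+(7.3 × 10⁻⁴)(+1.20) = 9.7 × 10⁻⁴ → stable
  72–153 m: −αΔT+βΔS = −(1.2 × 10⁻⁴)(+3.1)+(7.3 × 10⁻⁴)(-1.67) = -1.6 × 10⁻³ → UNSTABLE
The 72–153 m interval has Δρ < 0: lighter water underlies denser water.

72–153 m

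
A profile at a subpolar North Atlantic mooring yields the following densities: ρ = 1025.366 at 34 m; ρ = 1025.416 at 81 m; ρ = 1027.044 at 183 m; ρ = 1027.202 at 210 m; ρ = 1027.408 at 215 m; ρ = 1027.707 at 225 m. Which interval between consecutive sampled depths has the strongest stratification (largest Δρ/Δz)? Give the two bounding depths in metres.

210–215 m

Compute the density gradient over each adjacent pair:
  34–81 m: Δρ/Δz = 0.050/47 = 1.1 × 10⁻³ kg m⁻⁴
  81–183 m: Δρ/Δz = 1.628/102 = 0.016 kg m⁻⁴
  183–210 m: Δρ/Δz = 0.158/27 = 5.9 × 10⁻³ kg m⁻⁴
  210–215 m: Δρ/Δz = 0.206/5 = 0.041 kg m⁻⁴
  215–225 m: Δρ/Δz = 0.299/10 = 0.030 kg m⁻⁴
The largest gradient is in the 210–215 m interval — the pycnocline.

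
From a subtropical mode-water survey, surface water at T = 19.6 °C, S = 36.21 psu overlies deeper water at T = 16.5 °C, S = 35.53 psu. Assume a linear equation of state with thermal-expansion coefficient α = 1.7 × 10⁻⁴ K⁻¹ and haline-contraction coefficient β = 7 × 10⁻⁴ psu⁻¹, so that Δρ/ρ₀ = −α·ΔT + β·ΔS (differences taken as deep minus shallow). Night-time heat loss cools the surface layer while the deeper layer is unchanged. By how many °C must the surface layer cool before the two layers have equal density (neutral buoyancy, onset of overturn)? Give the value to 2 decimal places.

0.30 °C

Neutral buoyancy requires Δρ = 0, i.e. −α(T_deep − T_surf′) + β(S_deep − S_surf) = 0.
T_surf′ = T_deep − (β/α)·ΔS = 16.5 − (7 × 10⁻⁴/1.7 × 10⁻⁴)·(-0.68) = 19.3000 °C.
Cooling required: 19.6 − (19.3000) = 0.3000 °C.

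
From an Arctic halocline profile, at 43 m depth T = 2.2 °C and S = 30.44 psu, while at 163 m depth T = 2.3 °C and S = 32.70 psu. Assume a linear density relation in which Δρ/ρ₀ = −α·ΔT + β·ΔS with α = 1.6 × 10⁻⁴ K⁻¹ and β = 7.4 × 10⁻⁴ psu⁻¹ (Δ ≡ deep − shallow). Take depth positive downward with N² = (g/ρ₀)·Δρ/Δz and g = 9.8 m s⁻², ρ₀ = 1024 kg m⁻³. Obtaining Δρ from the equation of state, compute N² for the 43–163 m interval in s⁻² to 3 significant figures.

ΔT = +0.1 K, ΔS = +2.26 psu (deep − shallow).
Δρ/ρ₀ = −αΔT + βΔS = -1.60 × 10⁻⁵ + 1.6724 × 10⁻³ = 1.6564 × 10⁻³, so Δρ ≈ 1.696 kg m⁻³.
N² = (g/ρ₀)·Δρ/Δz = g·(Δρ/ρ₀)/Δz = 9.8 × 1.6564 × 10⁻³ / 120 = 1.3527 × 10⁻⁴ s⁻² ≈ 1.35 × 10⁻⁴ s⁻².

1.35 × 10⁻⁴ s⁻²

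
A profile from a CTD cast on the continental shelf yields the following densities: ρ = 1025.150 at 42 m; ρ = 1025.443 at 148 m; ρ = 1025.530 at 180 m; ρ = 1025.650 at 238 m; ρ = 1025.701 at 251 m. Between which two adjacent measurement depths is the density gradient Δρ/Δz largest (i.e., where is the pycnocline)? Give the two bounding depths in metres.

Compute the density gradient over each adjacent pair:
  42–148 m: Δρ/Δz = 0.293/106 = 2.8 × 10⁻³ kg m⁻⁴
  148–180 m: Δρ/Δz = 0.087/32 = 2.7 × 10⁻³ kg m⁻⁴
  180–238 m: Δρ/Δz = 0.120/58 = 2.1 × 10⁻³ kg m⁻⁴
  238–251 m: Δρ/Δz = 0.051/13 = 3.9 × 10⁻³ kg m⁻⁴
The largest gradient is in the 238–251 m interval — the pycnocline.

238–251 m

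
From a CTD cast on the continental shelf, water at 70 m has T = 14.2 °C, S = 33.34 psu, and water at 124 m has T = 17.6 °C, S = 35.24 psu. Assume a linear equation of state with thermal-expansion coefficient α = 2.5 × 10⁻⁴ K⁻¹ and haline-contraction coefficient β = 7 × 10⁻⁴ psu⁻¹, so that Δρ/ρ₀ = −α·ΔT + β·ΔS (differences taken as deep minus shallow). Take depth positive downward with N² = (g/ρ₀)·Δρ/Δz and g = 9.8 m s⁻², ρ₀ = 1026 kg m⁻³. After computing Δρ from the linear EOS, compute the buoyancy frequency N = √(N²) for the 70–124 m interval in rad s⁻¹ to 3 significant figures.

9.33 × 10⁻³ rad s⁻¹

ΔT = +3.4 K, ΔS = +1.90 psu (deep − shallow).
Δρ/ρ₀ = −αΔT + βΔS = -8.50 × 10⁻⁴ + 1.33 × 10⁻³ = 4.80 × 10⁻⁴, so Δρ ≈ 0.4925 kg m⁻³.
N² = (g/ρ₀)·Δρ/Δz = g·(Δρ/ρ₀)/Δz = 9.8 × 4.80 × 10⁻⁴ / 54 = 8.7111 × 10⁻⁵ s⁻².
N = √(8.7111 × 10⁻⁵) = 9.3333 × 10⁻³ rad s⁻¹ ≈ 9.33 × 10⁻³ rad s⁻¹.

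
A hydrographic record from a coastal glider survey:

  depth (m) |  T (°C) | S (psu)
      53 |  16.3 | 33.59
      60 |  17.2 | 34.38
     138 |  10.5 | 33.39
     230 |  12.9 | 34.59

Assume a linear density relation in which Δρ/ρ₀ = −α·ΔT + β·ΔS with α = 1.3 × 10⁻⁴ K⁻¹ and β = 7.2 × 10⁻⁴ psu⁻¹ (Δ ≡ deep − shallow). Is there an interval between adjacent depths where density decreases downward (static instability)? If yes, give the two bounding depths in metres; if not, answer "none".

none

Evaluate Δρ/ρ₀ = −αΔT + βΔS across each adjacent pair:
  53–60 m: −αΔT+βΔS = −(1.3 × 10⁻⁴)(+0.9)+(7.2 × 10⁻⁴)(+0.79) = 4.5 × 10⁻⁴ → stable
  60–138 m: −αΔT+βΔS = −(1.3 × 10⁻⁴)(-6.7)+(7.2 × 10⁻⁴)(-0.99) = 1.6 × 10⁻⁴ → stable
  138–230 m: −αΔT+βΔS = −(1.3 × 10⁻⁴)(+2.4)+(7.2 × 10⁻⁴)(+1.20) = 5.5 × 10⁻⁴ → stable
Every interval has Δρ > 0: the column is stably stratified throughout.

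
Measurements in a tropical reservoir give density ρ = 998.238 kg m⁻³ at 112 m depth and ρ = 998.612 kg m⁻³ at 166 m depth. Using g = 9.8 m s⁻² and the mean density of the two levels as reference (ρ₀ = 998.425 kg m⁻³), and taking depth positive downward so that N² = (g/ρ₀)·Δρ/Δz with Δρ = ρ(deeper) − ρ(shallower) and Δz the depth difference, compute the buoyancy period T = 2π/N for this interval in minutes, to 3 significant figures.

Δρ = 998.612 − 998.238 = 0.374 kg m⁻³ over Δz = 166 − 112 = 54 m.
N² = (9.8/998.425) × (0.374/54) = 6.7981 × 10⁻⁵ s⁻².
N = √(6.7981 × 10⁻⁵) = 8.2451 × 10⁻³ rad s⁻¹, so T = 2π/N = 762.05 s = 12.701 min ≈ 12.7 min.

12.7 min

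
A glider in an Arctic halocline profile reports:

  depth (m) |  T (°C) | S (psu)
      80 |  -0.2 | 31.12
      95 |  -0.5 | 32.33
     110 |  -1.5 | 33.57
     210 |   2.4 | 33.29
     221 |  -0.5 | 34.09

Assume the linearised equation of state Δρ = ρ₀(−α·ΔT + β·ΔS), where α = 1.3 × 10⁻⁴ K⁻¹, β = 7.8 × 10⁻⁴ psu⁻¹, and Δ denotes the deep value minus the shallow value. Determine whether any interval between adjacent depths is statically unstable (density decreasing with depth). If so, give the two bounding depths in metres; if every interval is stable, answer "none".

Evaluate Δρ/ρ₀ = −αΔT + βΔS across each adjacent pair:
  80–95 m: −αΔT+βΔS = −(1.3 × 10⁻⁴)(-0.3)+(7.8 × 10⁻⁴)(+1.21) = 9.8 × 10⁻⁴ → stable
  95–110 m: −αΔT+βΔS = −(1.3 × 10⁻⁴)(-1.0)+(7.8 × 10⁻⁴)(+1.24) = 1.1 × 10⁻³ → stable
  110–210 m: −αΔT+βΔS = −(1.3 × 10⁻⁴)(+3.9)+(7.8 × 10⁻⁴)(-0.28) = -7.3 × 10⁻⁴ → UNSTABLE
  210–221 m: −αΔT+βΔS = −(1.3 × 10⁻⁴)(-2.9)+(7.8 × 10⁻⁴)(+0.80) = 1.0 × 10⁻³ → stable
The 110–210 m interval has Δρ < 0: lighter water underlies denser water.

110–210 m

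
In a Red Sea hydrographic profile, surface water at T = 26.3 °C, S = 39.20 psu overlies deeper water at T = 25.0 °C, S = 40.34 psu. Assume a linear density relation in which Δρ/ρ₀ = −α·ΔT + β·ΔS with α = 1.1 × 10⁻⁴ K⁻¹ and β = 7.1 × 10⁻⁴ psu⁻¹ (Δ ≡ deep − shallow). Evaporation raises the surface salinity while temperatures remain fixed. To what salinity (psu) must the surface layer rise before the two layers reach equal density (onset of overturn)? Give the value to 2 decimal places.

Neutral buoyancy requires −α(T_deep − T_surf) + β(S_deep − S_surf′) = 0.
S_surf′ = S_deep − (α/β)·ΔT = 40.34 − (1.1 × 10⁻⁴/7.1 × 10⁻⁴)·(-1.3) = 40.5414 psu.
Increase required: 40.5414 − 39.20 = 1.3414 psu.

40.54 psu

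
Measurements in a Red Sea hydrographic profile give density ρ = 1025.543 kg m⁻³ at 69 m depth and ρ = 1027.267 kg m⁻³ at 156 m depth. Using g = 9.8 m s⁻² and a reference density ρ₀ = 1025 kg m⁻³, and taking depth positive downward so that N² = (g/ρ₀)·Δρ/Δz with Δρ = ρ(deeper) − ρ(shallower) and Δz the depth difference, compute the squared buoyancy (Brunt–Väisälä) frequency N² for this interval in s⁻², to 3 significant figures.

Δρ = 1027.267 − 1025.543 = 1.724 kg m⁻³ over Δz = 156 − 69 = 87 m.
N² = (9.8/1025) × (1.724/87) = 1.8946 × 10⁻⁴ s⁻² ≈ 1.89 × 10⁻⁴ s⁻².
Since Δρ > 0 the layer is stably stratified.

1.89 × 10⁻⁴ s⁻²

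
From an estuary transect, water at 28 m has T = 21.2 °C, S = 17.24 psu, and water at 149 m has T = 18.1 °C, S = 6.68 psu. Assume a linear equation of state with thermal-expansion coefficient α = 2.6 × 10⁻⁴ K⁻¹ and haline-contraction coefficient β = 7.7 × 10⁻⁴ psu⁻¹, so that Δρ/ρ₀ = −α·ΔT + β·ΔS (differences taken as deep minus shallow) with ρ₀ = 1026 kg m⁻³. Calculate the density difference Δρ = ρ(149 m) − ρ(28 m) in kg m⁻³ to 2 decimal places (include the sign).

-7.52 kg m⁻³

ΔT = -3.1 K, ΔS = -10.56 psu (deep − shallow).
Δρ/ρ₀ = −(2.6 × 10⁻⁴)(-3.1) + (7.7 × 10⁻⁴)(-10.56) = -7.3252 × 10⁻³.
Δρ = 1026 × (-7.3252 × 10⁻³) = -7.52 kg m⁻³.
Negative Δρ: lighter below, statically unstable.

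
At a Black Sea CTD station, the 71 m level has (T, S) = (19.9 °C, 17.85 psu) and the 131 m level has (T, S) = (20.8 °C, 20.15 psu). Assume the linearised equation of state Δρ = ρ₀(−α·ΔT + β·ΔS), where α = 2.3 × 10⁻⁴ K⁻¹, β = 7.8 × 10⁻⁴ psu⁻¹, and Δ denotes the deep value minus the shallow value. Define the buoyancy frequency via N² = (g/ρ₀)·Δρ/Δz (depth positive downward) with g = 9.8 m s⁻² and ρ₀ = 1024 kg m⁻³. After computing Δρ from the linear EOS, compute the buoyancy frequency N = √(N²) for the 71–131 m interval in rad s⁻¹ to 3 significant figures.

ΔT = +0.9 K, ΔS = +2.30 psu (deep − shallow).
Δρ/ρ₀ = −αΔT + βΔS = -2.07 × 10⁻⁴ + 1.794 × 10⁻³ = 1.587 × 10⁻³, so Δρ ≈ 1.625 kg m⁻³.
N² = (g/ρ₀)·Δρ/Δz = g·(Δρ/ρ₀)/Δz = 9.8 × 1.587 × 10⁻³ / 60 = 2.5921 × 10⁻⁴ s⁻².
N = √(2.5921 × 10⁻⁴) = 0.016100 rad s⁻¹ ≈ 0.0161 rad s⁻¹.

0.0161 rad s⁻¹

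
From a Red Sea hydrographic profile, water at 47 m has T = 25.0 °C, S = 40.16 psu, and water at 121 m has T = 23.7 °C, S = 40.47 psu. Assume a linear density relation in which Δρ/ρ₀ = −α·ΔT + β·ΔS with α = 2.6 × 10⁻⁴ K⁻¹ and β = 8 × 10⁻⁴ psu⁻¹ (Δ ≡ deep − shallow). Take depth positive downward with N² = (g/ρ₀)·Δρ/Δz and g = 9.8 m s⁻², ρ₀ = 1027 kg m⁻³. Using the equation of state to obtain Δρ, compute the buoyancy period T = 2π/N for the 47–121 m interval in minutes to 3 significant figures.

11.9 min

ΔT = -1.3 K, ΔS = +0.31 psu (deep − shallow).
Δρ/ρ₀ = −αΔT + βΔS = 3.38 × 10⁻⁴ + 2.48 × 10⁻⁴ = 5.86 × 10⁻⁴, so Δρ ≈ 0.6018 kg m⁻³.
N² = (g/ρ₀)·Δρ/Δz = g·(Δρ/ρ₀)/Δz = 9.8 × 5.86 × 10⁻⁴ / 74 = 7.7605 × 10⁻⁵ s⁻².
N = √(7.7605 × 10⁻⁵) = 8.8094 × 10⁻³ rad s⁻¹ → T = 2π/N = 713.24 s = 11.887 min ≈ 11.9 min.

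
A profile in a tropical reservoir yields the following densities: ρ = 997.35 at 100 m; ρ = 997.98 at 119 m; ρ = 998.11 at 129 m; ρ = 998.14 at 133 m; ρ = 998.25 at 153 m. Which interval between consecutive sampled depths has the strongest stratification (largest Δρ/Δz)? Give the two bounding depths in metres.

100–119 m

Compute the density gradient over each adjacent pair:
  100–119 m: Δρ/Δz = 0.63/19 = 0.033 kg m⁻⁴
  119–129 m: Δρ/Δz = 0.13/10 = 0.013 kg m⁻⁴
  129–133 m: Δρ/Δz = 0.03/4 = 7.5 × 10⁻³ kg m⁻⁴
  133–153 m: Δρ/Δz = 0.11/20 = 5.5 × 10⁻³ kg m⁻⁴
The largest gradient is in the 100–119 m interval — the pycnocline.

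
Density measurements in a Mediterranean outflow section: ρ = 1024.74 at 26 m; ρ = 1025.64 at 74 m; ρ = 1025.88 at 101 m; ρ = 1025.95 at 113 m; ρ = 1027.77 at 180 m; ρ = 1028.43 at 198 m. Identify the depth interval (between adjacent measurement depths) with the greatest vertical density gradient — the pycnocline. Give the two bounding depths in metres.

Compute the density gradient over each adjacent pair:
  26–74 m: Δρ/Δz = 0.90/48 = 0.019 kg m⁻⁴
  74–101 m: Δρ/Δz = 0.24/27 = 8.9 × 10⁻³ kg m⁻⁴
  101–113 m: Δρ/Δz = 0.07/12 = 5.8 × 10⁻³ kg m⁻⁴
  113–180 m: Δρ/Δz = 1.82/67 = 0.027 kg m⁻⁴
  180–198 m: Δρ/Δz = 0.66/18 = 0.037 kg m⁻⁴
The largest gradient is in the 180–198 m interval — the pycnocline.

180–198 m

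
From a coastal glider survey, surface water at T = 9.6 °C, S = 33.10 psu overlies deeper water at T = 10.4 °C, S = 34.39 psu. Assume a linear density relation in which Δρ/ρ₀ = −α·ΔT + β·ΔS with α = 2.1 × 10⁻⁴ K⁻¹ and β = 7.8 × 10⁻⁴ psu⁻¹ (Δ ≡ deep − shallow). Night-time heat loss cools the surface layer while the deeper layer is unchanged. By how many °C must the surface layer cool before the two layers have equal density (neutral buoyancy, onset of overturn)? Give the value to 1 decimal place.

Neutral buoyancy requires Δρ = 0, i.e. −α(T_deep − T_surf′) + β(S_deep − S_surf) = 0.
T_surf′ = T_deep − (β/α)·ΔS = 10.4 − (7.8 × 10⁻⁴/2.1 × 10⁻⁴)·(+1.29) = 5.609 °C.
Cooling required: 9.6 − (5.609) = 3.991 °C.

4.0 °C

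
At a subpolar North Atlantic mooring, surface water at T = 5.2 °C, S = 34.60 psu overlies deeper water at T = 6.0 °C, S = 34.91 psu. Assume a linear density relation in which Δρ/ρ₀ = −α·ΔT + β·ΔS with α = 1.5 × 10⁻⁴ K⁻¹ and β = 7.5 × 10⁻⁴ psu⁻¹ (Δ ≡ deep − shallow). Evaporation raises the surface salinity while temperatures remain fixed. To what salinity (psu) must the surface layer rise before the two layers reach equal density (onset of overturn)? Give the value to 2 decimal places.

Neutral buoyancy requires −α(T_deep − T_surf) + β(S_deep − S_surf′) = 0.
S_surf′ = S_deep − (α/β)·ΔT = 34.91 − (1.5 × 10⁻⁴/7.5 × 10⁻⁴)·(+0.8) = 34.7500 psu.
Increase required: 34.7500 − 34.60 = 0.1500 psu.

34.75 psu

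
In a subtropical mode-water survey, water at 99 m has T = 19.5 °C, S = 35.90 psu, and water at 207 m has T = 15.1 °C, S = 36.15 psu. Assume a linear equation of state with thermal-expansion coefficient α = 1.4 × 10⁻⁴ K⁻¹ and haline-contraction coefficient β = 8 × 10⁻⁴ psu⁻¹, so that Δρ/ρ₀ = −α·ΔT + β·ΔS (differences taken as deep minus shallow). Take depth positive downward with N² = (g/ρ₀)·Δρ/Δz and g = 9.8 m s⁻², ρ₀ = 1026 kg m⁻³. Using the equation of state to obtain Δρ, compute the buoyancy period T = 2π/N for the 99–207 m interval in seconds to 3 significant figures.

ΔT = -4.4 K, ΔS = +0.25 psu (deep − shallow).
Δρ/ρ₀ = −αΔT + βΔS = 6.16 × 10⁻⁴ + 2.00 × 10⁻⁴ = 8.16 × 10⁻⁴, so Δρ ≈ 0.8372 kg m⁻³.
N² = (g/ρ₀)·Δρ/Δz = g·(Δρ/ρ₀)/Δz = 9.8 × 8.16 × 10⁻⁴ / 108 = 7.4044 × 10⁻⁵ s⁻².
N = √(7.4044 × 10⁻⁵) = 8.6049 × 10⁻³ rad s⁻¹ → T = 2π/N = 730.19 s ≈ 730 s.

730 s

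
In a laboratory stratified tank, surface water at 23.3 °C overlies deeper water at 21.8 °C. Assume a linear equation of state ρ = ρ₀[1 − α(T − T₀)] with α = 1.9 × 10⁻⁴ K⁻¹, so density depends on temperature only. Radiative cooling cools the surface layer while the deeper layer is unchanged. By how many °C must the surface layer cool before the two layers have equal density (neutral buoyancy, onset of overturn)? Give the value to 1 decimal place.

With temperature the only control, equal density requires T_surf′ = T_deep.
T_surf′ = 21.8 °C.
Cooling required: 23.3 − 21.8 = 1.5 °C.

1.5 °C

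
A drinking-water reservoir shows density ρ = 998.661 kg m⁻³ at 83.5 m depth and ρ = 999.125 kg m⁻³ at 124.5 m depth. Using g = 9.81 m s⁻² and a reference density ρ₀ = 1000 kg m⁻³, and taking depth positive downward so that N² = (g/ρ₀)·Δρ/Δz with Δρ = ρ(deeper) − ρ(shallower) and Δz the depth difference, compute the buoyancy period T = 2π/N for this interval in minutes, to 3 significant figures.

Δρ = 999.125 − 998.661 = 0.464 kg m⁻³ over Δz = 124.5 − 83.5 = 41 m.
N² = (9.81/1000) × (0.464/41) = 1.1102 × 10⁻⁴ s⁻².
N = √(1.1102 × 10⁻⁴) = 0.010537 rad s⁻¹, so T = 2π/N = 596.30 s = 9.9383 min ≈ 9.94 min.

9.94 min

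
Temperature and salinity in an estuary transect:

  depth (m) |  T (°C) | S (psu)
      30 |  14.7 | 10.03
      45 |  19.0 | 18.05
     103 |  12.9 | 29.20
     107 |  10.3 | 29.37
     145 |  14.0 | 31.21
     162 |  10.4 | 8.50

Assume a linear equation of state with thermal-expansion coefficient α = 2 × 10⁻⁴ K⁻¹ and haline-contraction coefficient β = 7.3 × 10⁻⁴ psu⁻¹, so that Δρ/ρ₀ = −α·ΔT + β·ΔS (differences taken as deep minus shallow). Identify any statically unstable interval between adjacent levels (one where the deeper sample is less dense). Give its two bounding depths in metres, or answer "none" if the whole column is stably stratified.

145–162 m

Evaluate Δρ/ρ₀ = −αΔT + βΔS across each adjacent pair:
  30–45 m: −αΔT+βΔS = −(2 × 10⁻⁴)(+4.3)+(7.3 × 10⁻⁴)(+8.02) = 5.0 × 10⁻³ → stable
  45–103 m: −αΔT+βΔS = −(2 × 10⁻⁴)(-6.1)+(7.3 × 10⁻⁴)(+11.15) = 9.4 × 10⁻³ → stable
  103–107 m: −αΔT+βΔS = −(2 × 10⁻⁴)(-2.6)+(7.3 × 10⁻⁴)(+0.17) = 6.4 × 10⁻⁴ → stable
  107–145 m: −αΔT+βΔS = −(2 × 10⁻⁴)(+3.7)+(7.3 × 10⁻⁴)(+1.84) = 6.0 × 10⁻⁴ → stable
  145–162 m: −αΔT+βΔS = −(2 × 10⁻⁴)(-3.6)+(7.3 × 10⁻⁴)(-22.71) = -0.016 → UNSTABLE
The 145–162 m interval has Δρ < 0: lighter water underlies denser water.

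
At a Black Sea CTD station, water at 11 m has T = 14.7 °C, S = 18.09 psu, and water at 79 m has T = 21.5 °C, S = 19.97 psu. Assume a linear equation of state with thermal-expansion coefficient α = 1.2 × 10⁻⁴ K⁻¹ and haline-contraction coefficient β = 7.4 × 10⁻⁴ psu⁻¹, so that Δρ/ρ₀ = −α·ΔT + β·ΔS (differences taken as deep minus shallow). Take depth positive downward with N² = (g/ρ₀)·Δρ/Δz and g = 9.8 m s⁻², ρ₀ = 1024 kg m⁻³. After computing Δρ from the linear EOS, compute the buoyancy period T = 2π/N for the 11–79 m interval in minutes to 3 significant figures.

11.5 min

ΔT = +6.8 K, ΔS = +1.88 psu (deep − shallow).
Δρ/ρ₀ = −αΔT + βΔS = -8.16 × 10⁻⁴ + 1.3912 × 10⁻³ = 5.752 × 10⁻⁴, so Δρ ≈ 0.5890 kg m⁻³.
N² = (g/ρ₀)·Δρ/Δz = g·(Δρ/ρ₀)/Δz = 9.8 × 5.752 × 10⁻⁴ / 68 = 8.2896 × 10⁻⁵ s⁻².
N = √(8.2896 × 10⁻⁵) = 9.1047 × 10⁻³ rad s⁻¹ → T = 2π/N = 690.10 s = 11.502 min ≈ 11.5 min.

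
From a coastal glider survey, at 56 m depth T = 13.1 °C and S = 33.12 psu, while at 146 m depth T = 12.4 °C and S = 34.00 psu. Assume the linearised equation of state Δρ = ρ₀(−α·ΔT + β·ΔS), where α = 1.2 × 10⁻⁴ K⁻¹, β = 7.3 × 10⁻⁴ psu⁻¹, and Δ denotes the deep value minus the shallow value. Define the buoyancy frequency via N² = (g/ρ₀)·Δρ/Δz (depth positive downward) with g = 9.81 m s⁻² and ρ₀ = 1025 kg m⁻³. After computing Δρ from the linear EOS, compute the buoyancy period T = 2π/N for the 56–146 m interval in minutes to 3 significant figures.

ΔT = -0.7 K, ΔS = +0.88 psu (deep − shallow).
Δρ/ρ₀ = −αΔT + βΔS = 8.40 × 10⁻⁵ + 6.424 × 10⁻⁴ = 7.264 × 10⁻⁴, so Δρ ≈ 0.7446 kg m⁻³.
N² = (g/ρ₀)·Δρ/Δz = g·(Δρ/ρ₀)/Δz = 9.81 × 7.264 × 10⁻⁴ / 90 = 7.9178 × 10⁻⁵ s⁻².
N = √(7.9178 × 10⁻⁵) = 8.8982 × 10⁻³ rad s⁻¹ → T = 2π/N = 706.12 s = 11.769 min ≈ 11.8 min.

11.8 min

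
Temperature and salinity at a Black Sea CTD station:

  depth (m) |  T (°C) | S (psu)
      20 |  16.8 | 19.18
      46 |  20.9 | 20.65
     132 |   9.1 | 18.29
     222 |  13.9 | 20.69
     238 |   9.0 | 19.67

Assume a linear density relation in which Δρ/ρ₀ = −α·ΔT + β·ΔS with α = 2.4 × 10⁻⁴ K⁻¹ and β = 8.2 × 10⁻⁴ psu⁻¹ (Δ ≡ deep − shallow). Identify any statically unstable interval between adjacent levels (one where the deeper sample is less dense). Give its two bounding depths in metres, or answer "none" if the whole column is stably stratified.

none

Evaluate Δρ/ρ₀ = −αΔT + βΔS across each adjacent pair:
  20–46 m: −αΔT+βΔS = −(2.4 × 10⁻⁴)(+4.1)+(8.2 × 10⁻⁴)(+1.47) = 2.2 × 10⁻⁴ → stable
  46–132 m: −αΔT+βΔS = −(2.4 × 10⁻⁴)(-11.8)+(8.2 × 10⁻⁴)(-2.36) = 9.0 × 10⁻⁴ → stable
  132–222 m: −αΔT+βΔS = −(2.4 × 10⁻⁴)(+4.8)+(8.2 × 10⁻⁴)(+2.40) = 8.2 × 10⁻⁴ → stable
  222–238 m: −αΔT+βΔS = −(2.4 × 10⁻⁴)(-4.9)+(8.2 × 10⁻⁴)(-1.02) = 3.4 × 10⁻⁴ → stable
Every interval has Δρ > 0: the column is stably stratified throughout.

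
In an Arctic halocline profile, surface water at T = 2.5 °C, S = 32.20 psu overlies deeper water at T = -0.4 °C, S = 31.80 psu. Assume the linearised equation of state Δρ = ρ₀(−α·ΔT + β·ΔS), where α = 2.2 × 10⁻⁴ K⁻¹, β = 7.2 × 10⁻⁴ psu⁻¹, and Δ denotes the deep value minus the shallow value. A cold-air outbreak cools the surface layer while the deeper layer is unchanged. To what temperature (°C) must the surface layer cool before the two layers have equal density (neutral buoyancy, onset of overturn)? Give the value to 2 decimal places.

0.91 °C

Neutral buoyancy requires Δρ = 0, i.e. −α(T_deep − T_surf′) + β(S_deep − S_surf) = 0.
T_surf′ = T_deep − (β/α)·ΔS = -0.4 − (7.2 × 10⁻⁴/2.2 × 10⁻⁴)·(-0.40) = 0.9091 °C.
Cooling required: 2.5 − (0.9091) = 1.5909 °C.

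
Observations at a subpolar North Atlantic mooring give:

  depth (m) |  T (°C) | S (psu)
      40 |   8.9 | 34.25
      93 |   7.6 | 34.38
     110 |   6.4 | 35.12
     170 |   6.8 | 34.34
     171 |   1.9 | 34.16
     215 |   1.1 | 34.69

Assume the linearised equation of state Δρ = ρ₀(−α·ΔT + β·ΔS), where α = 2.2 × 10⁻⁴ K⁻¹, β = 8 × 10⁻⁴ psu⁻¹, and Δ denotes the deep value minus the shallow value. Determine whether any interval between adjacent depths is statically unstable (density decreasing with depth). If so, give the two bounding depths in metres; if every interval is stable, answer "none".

Evaluate Δρ/ρ₀ = −αΔT + βΔS across each adjacent pair:
  40–93 m: −αΔT+βΔS = −(2.2 × 10⁻⁴)(-1.3)+(8 × 10⁻⁴)(+0.13) = 3.9 × 10⁻⁴ → stable
  93–110 m: −αΔT+βΔS = −(2.2 × 10⁻⁴)(-1.2)+(8 × 10⁻⁴)(+0.74) = 8.6 × 10⁻⁴ → stable
  110–170 m: −αΔT+βΔS = −(2.2 × 10⁻⁴)(+0.4)+(8 × 10⁻⁴)(-0.78) = -7.1 × 10⁻⁴ → UNSTABLE
  170–171 m: −αΔT+βΔS = −(2.2 × 10⁻⁴)(-4.9)+(8 × 10⁻⁴)(-0.18) = 9.3 × 10⁻⁴ → stable
  171–215 m: −αΔT+βΔS = −(2.2 × 10⁻⁴)(-0.8)+(8 × 10⁻⁴)(+0.53) = 6.0 × 10⁻⁴ → stable
The 110–170 m interval has Δρ < 0: lighter water underlies denser water.

110–170 m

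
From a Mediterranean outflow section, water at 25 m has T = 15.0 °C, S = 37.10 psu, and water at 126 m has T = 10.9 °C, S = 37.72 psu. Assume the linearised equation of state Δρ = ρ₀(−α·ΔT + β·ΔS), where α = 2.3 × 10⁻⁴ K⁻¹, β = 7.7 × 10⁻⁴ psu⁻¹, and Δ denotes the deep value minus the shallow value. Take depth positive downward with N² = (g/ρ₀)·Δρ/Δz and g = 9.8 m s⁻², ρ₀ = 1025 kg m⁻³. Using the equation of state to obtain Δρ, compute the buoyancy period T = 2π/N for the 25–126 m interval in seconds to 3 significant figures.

ΔT = -4.1 K, ΔS = +0.62 psu (deep − shallow).
Δρ/ρ₀ = −αΔT + βΔS = 9.43 × 10⁻⁴ + 4.774 × 10⁻⁴ = 1.4204 × 10⁻³, so Δρ ≈ 1.456 kg m⁻³.
N² = (g/ρ₀)·Δρ/Δz = g·(Δρ/ρ₀)/Δz = 9.8 × 1.4204 × 10⁻³ / 101 = 1.3782 × 10⁻⁴ s⁻².
N = √(1.3782 × 10⁻⁴) = 0.011740 rad s⁻¹ → T = 2π/N = 535.19 s ≈ 535 s.

535 s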